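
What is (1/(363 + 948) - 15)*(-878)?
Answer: 17264992/1311 ≈ 13169.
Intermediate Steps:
(1/(363 + 948) - 15)*(-878) = (1/1311 - 15)*(-878) = -19664/1311*(-878) = 17264992/1311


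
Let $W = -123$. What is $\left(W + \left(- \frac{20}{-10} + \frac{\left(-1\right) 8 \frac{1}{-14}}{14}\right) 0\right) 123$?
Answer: $-15129$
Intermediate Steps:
$\left(W + \left(- \frac{20}{-10} + \frac{\left(-1\right) 8 \frac{1}{-14}}{14}\right) 0\right) 123 = \left(-123 + \left(- \frac{20}{-10} + \frac{\left(-1\right) 8 \frac{1}{-14}}{14}\right) 0\right) 123 = \left(-123 + \left(\left(-20\right) \left(- \frac{1}{10}\right) + \left(-8\right) \left(- \frac{1}{14}\right) \frac{1}{14}\right) 0\right) 123 = \left(-123 + \left(2 + \frac{4}{7} \cdot \frac{1}{14}\right) 0\right) 123 = \left(-123 + \left(2 + \frac{2}{49}\right) 0\right) 123 = \left(-123 + \frac{100}{49} \cdot 0\right) 123 = \left(-123 + 0\right) 123 = \left(-123\right) 123 = -15129$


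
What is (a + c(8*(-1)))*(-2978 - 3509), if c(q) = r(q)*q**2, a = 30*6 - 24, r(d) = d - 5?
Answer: 4385212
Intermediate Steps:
r(d) = -5 + d
a = 156 (a = 180 - 24 = 156)
c(q) = q**2*(-5 + q) (c(q) = (-5 + q)*q**2 = q**2*(-5 + q))
(a + c(8*(-1)))*(-2978 - 3509) = (156 + (8*(-1))**2*(-5 + 8*(-1)))*(-2978 - 3509) = (156 + (-8)**2*(-5 - 8))*(-6487) = (156 + 64*(-13))*(-6487) = (156 - 832)*(-6487) = -676*(-6487) = 4385212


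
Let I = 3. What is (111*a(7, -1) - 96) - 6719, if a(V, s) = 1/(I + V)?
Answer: -68039/10 ≈ -6803.9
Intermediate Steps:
a(V, s) = 1/(3 + V)
(111*a(7, -1) - 96) - 6719 = (111/(3 + 7) - 96) - 6719 = (111/10 - 96) - 6719 = -849/10 - 6719 = -68039/10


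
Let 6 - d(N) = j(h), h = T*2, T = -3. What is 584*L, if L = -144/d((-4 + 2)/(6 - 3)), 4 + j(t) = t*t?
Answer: 42048/13 ≈ 3234.5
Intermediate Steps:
h = -6 (h = -3*2 = -6)
j(t) = -4 + t**2 (j(t) = -4 + t*t = -4 + t**2)
d(N) = -26 (d(N) = 6 - (-4 + (-6)**2) = 6 - (-4 + 36) = 6 - 1*32 = 6 - 32 = -26)
L = 72/13 (L = -144/(-26) = -144*(-1/26) = 72/13 ≈ 5.5385)
584*L = 584*(72/13) = 42048/13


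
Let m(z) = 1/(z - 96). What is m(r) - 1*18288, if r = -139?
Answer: -4297681/235 ≈ -18288.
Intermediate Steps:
m(z) = 1/(-96 + z)
m(r) - 1*18288 = 1/(-96 - 139) - 1*18288 = 1/(-235) - 18288 = -1/235 - 18288 = -4297681/235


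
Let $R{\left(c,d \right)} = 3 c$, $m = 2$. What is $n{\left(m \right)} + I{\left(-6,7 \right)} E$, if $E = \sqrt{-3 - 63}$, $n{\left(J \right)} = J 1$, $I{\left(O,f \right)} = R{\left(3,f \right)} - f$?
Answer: $2 + 2 i \sqrt{66} \approx 2.0 + 16.248 i$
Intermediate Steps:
$I{\left(O,f \right)} = 9 - f$ ($I{\left(O,f \right)} = 3 \cdot 3 - f = 9 - f$)
$n{\left(J \right)} = J$
$E = i \sqrt{66}$ ($E = \sqrt{-66} = i \sqrt{66} \approx 8.124 i$)
$n{\left(m \right)} + I{\left(-6,7 \right)} E = 2 + \left(9 - 7\right) i \sqrt{66} = 2 + 2 i \sqrt{66}$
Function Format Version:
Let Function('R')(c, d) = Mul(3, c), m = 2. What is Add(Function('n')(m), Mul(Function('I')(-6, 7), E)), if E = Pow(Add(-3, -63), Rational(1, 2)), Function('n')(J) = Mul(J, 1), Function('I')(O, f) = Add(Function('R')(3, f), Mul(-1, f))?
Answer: Add(2, Mul(2, I, Pow(66, Rational(1, 2)))) ≈ Add(2.0000, Mul(16.248, I))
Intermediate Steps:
Function('I')(O, f) = Add(9, Mul(-1, f)) (Function('I')(O, f) = Add(Mul(3, 3), Mul(-1, f)) = Add(9, Mul(-1, f)))
Function('n')(J) = J
E = Mul(I, Pow(66, Rational(1, 2))) (E = Pow(-66, Rational(1, 2)) = Mul(I, Pow(66, Rational(1, 2))) ≈ Mul(8.1240, I))
Add(Function('n')(m), Mul(Function('I')(-6, 7), E)) = Add(2, Mul(Add(9, Mul(-1, 7)), Mul(I, Pow(66, Rational(1, 2))))) = Add(2, Mul(Add(9, -7), Mul(I, Pow(66, Rational(1, 2))))) = Add(2, Mul(2, Mul(I, Pow(66, Rational(1, 2))))) = Add(2, Mul(2, I, Pow(66, Rational(1, 2))))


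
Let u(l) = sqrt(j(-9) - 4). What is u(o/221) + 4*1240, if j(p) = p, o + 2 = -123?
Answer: 4960 + I*sqrt(13) ≈ 4960.0 + 3.6056*I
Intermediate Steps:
o = -125 (o = -2 - 123 = -125)
u(l) = I*sqrt(13) (u(l) = sqrt(-9 - 4) = sqrt(-13) = I*sqrt(13))
u(o/221) + 4*1240 = I*sqrt(13) + 4*1240 = I*sqrt(13) + 4960 = 4960 + I*sqrt(13)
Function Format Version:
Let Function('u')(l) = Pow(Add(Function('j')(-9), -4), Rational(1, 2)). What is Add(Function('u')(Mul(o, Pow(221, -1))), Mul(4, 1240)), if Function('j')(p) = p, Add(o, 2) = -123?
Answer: Add(4960, Mul(I, Pow(13, Rational(1, 2)))) ≈ Add(4960.0, Mul(3.6056, I))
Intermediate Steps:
o = -125 (o = Add(-2, -123) = -125)
Function('u')(l) = Mul(I, Pow(13, Rational(1, 2))) (Function('u')(l) = Pow(Add(-9, -4), Rational(1, 2)) = Pow(-13, Rational(1, 2)) = Mul(I, Pow(13, Rational(1, 2))))
Add(Function('u')(Mul(o, Pow(221, -1))), Mul(4, 1240)) = Add(Mul(I, Pow(13, Rational(1, 2))), Mul(4, 1240)) = Add(Mul(I, Pow(13, Rational(1, 2))), 4960) = Add(4960, Mul(I, Pow(13, Rational(1, 2))))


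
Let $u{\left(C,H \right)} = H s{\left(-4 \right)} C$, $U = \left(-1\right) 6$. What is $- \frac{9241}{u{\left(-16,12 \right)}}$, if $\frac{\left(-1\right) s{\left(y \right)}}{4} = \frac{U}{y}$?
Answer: $- \frac{9241}{1152} \approx -8.0217$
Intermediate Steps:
$U = -6$
$s{\left(y \right)} = \frac{24}{y}$ ($s{\left(y \right)} = - 4 \left(- \frac{6}{y}\right) = \frac{24}{y}$)
$u{\left(C,H \right)} = - 6 C H$ ($u{\left(C,H \right)} = H \frac{24}{-4} C = H 24 \left(- \frac{1}{4}\right) C = H \left(-6\right) C = - 6 H C = - 6 C H$)
$- \frac{9241}{u{\left(-16,12 \right)}} = - \frac{9241}{\left(-6\right) \left(-16\right) 12} = - \frac{9241}{1152}$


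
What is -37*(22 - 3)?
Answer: -703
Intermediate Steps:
-37*(22 - 3) = -37*19 = -703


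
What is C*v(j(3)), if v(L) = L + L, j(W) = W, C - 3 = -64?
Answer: -366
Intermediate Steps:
C = -61 (C = 3 - 64 = -61)
v(L) = 2*L
C*v(j(3)) = -122*3 = -61*6 = -366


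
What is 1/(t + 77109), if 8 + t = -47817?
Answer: 1/29284 ≈ 3.4148e-5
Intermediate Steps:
t = -47825 (t = -8 - 47817 = -47825)
1/(t + 77109) = 1/(-47825 + 77109) = 1/29284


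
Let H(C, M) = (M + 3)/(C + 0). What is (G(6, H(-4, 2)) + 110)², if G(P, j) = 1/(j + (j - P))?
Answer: 3489424/289 ≈ 12074.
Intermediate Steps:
H(C, M) = (3 + M)/C
G(P, j) = 1/(-P + 2*j)
(G(6, H(-4, 2)) + 110)² = (1/(-1*6 + 2*((3 + 2)/(-4))) + 110)² = (1/(-6 + 2*(-¼*5)) + 110)² = (1/(-6 + 2*(-5/4)) + 110)² = (1/(-6 - 5/2) + 110)² = (1/(-17/2) + 110)² = (-2/17 + 110)² = (1868/17)² = 3489424/289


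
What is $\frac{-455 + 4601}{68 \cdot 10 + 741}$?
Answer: $\frac{4146}{1421} \approx 2.9177$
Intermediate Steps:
$\frac{-455 + 4601}{68 \cdot 10 + 741} = \frac{4146}{680 + 741} = \frac{4146}{1421}$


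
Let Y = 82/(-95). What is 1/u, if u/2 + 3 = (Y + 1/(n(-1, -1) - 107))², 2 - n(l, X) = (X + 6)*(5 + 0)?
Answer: -3050450/13675899 ≈ -0.22305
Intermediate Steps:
n(l, X) = -28 - 5*X (n(l, X) = 2 - (X + 6)*(5 + 0) = 2 - (6 + X)*5 = 2 - (30 + 5*X) = 2 + (-30 - 5*X) = -28 - 5*X)
Y = -82/95 (Y = 82*(-1/95) = -82/95 ≈ -0.86316)
u = -13675899/3050450 (u = -6 + 2*(-82/95 + 1/((-28 - 5*(-1)) - 107))² = -6 + 2*(-82/95 + 1/((-28 + 5) - 107))² = -6 + 2*(-82/95 + 1/(-23 - 107))² = -6 + 2*(-82/95 + 1/(-130))² = -6 + 2*(-82/95 - 1/130)² = -6 + 2*(-2151/2470)² = -6 + 2*(4626801/6100900) = -6 + 4626801/3050450 = -13675899/3050450 ≈ -4.4832)
1/u = 1/(-13675899/3050450) = -3050450/13675899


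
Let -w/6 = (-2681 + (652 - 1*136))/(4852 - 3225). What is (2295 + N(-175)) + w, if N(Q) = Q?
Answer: 3462230/1627 ≈ 2128.0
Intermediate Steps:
w = 12990/1627 (w = -6*(-2681 + (652 - 1*136))/(4852 - 3225) = -6*(-2681 + (652 - 136))/1627 = -6*(-2681 + 516)/1627 = -(-12990)/1627 = -6*(-2165/1627) = 12990/1627 ≈ 7.9840)
(2295 + N(-175)) + w = (2295 - 175) + 12990/1627 = 2120 + 12990/1627 = 3462230/1627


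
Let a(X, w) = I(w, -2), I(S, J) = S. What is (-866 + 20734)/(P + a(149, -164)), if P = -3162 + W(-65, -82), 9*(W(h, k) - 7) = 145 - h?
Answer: -59604/9887 ≈ -6.0285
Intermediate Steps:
a(X, w) = w
W(h, k) = 208/9 - h/9 (W(h, k) = 7 + (145 - h)/9 = 7 + (145/9 - h/9) = 208/9 - h/9)
P = -9395/3 (P = -3162 + (208/9 - ⅑*(-65)) = -3162 + (208/9 + 65/9) = -3162 + 91/3 = -9395/3 ≈ -3131.7)
(-866 + 20734)/(P + a(149, -164)) = (-866 + 20734)/(-9395/3 - 164) = 19868/(-9887/3) = 19868*(-3/9887) = -59604/9887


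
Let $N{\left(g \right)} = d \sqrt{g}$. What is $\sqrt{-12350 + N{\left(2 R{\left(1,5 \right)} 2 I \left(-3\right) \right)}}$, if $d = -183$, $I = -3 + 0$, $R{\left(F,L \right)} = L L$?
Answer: $4 i \sqrt{1115} \approx 133.57 i$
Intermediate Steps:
$R{\left(F,L \right)} = L^{2}$
$I = -3$
$N{\left(g \right)} = - 183 \sqrt{g}$
$\sqrt{-12350 + N{\left(2 R{\left(1,5 \right)} 2 I \left(-3\right) \right)}} = \sqrt{-12350 - 183 \sqrt{2 \cdot 5^{2} \cdot 2 \left(-3\right) \left(-3\right)}} = \sqrt{-12350 - 183 \sqrt{2 \cdot 25 \left(\left(-6\right) \left(-3\right)\right)}} = \sqrt{-12350 - 183 \sqrt{50 \cdot 18}} = \sqrt{-12350 - 183 \sqrt{900}} = \sqrt{-12350 - 5490} = \sqrt{-17840} = 4 i \sqrt{1115}$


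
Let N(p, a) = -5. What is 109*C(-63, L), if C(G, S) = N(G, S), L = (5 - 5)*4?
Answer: -545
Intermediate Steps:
L = 0 (L = 0*4 = 0)
C(G, S) = -5
109*C(-63, L) = 109*(-5) = -545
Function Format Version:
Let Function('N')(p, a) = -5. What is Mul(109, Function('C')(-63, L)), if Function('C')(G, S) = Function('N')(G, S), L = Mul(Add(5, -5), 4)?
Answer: -545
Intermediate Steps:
L = 0 (L = Mul(0, 4) = 0)
Function('C')(G, S) = -5
Mul(109, Function('C')(-63, L)) = Mul(109, -5) = -545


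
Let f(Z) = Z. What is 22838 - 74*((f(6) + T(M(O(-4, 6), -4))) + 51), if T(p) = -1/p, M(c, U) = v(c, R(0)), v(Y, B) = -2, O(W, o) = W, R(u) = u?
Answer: 18583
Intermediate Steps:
M(c, U) = -2
22838 - 74*((f(6) + T(M(O(-4, 6), -4))) + 51) = 22838 - 74*((6 - 1/(-2)) + 51) = 22838 - 74*((6 - 1*(-1/2)) + 51) = 22838 - 74*((6 + 1/2) + 51) = 22838 - 74*(13/2 + 51) = 22838 - 74*115/2 = 22838 - 4255 = 18583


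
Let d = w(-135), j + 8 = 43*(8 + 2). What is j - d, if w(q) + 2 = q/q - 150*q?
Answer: -19827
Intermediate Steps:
j = 422 (j = -8 + 43*(8 + 2) = -8 + 43*10 = -8 + 430 = 422)
w(q) = -1 - 150*q (w(q) = -2 + (q/q - 150*q) = -2 + (1 - 75*2*q) = -2 + (1 - 150*q) = -1 - 150*q)
d = 20249 (d = -1 - 150*(-135) = -1 + 20250 = 20249)
j - d = 422 - 1*20249 = 422 - 20249 = -19827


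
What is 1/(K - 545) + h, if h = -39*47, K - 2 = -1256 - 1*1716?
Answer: -6442996/3515 ≈ -1833.0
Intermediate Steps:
K = -2970 (K = 2 + (-1256 - 1*1716) = 2 + (-1256 - 1716) = 2 - 2972 = -2970)
h = -1833
1/(K - 545) + h = 1/(-2970 - 545) - 1833 = 1/(-3515) - 1833 = -1/3515 - 1833 = -6442996/3515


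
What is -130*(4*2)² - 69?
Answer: -8389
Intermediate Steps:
-130*(4*2)² - 69 = -130*8² - 69 = -130*64 - 69 = -8320 - 69 = -8389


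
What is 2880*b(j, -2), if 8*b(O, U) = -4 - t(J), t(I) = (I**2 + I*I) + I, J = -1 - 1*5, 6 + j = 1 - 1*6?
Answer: -25200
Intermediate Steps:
j = -11 (j = -6 + (1 - 1*6) = -6 + (1 - 6) = -6 - 5 = -11)
J = -6 (J = -1 - 5 = -6)
t(I) = I + 2*I**2 (t(I) = (I**2 + I**2) + I = 2*I**2 + I = I + 2*I**2)
b(O, U) = -35/4 (b(O, U) = (-4 - (-6)*(1 + 2*(-6)))/8 = (-4 - (-6)*(1 - 12))/8 = (-4 - (-6)*(-11))/8 = (-4 - 1*66)/8 = (-4 - 66)/8 = (1/8)*(-70) = -35/4)
2880*b(j, -2) = 2880*(-35/4) = -25200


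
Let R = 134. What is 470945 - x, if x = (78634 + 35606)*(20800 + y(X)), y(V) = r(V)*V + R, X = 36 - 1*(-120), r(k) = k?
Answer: -5171173855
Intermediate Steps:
X = 156 (X = 36 + 120 = 156)
y(V) = 134 + V² (y(V) = V*V + 134 = V² + 134 = 134 + V²)
x = 5171644800 (x = (78634 + 35606)*(20800 + (134 + 156²)) = 114240*(20800 + (134 + 24336)) = 114240*(20800 + 24470) = 114240*45270 = 5171644800)
470945 - x = 470945 - 1*5171644800 = 470945 - 5171644800 = -5171173855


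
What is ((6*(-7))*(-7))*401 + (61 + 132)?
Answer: 118087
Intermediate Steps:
((6*(-7))*(-7))*401 + (61 + 132) = -42*(-7)*401 + 193 = 294*401 + 193 = 117894 + 193 = 118087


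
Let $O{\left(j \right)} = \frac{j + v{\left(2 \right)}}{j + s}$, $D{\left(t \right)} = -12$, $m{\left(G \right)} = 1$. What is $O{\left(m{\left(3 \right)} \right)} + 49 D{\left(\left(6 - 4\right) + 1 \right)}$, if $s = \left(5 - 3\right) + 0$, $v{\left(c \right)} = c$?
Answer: $-587$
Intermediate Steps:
$s = 2$ ($s = 2 + 0 = 2$)
$O{\left(j \right)} = 1$ ($O{\left(j \right)} = \frac{j + 2}{j + 2} = \frac{2 + j}{2 + j} = 1$)
$O{\left(m{\left(3 \right)} \right)} + 49 D{\left(\left(6 - 4\right) + 1 \right)} = 1 + 49 \left(-12\right) = 1 - 588 = -587$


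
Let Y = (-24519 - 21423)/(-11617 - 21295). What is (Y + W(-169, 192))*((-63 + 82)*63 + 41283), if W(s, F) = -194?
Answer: -16830007830/2057 ≈ -8.1818e+6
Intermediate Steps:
Y = 22971/16456 (Y = -45942/(-32912) = -45942*(-1/32912) = 22971/16456 ≈ 1.3959)
(Y + W(-169, 192))*((-63 + 82)*63 + 41283) = (22971/16456 - 194)*((-63 + 82)*63 + 41283) = -3169493*(19*63 + 41283)/16456 = -3169493*(1197 + 41283)/16456 = -3169493/16456*42480 = -16830007830/2057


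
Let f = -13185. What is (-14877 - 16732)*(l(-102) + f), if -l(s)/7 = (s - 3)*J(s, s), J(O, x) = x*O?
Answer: -241295361795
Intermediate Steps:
J(O, x) = O*x
l(s) = -7*s**2*(-3 + s) (l(s) = -7*(s - 3)*s*s = -7*(-3 + s)*s**2 = -7*s**2*(-3 + s))
(-14877 - 16732)*(l(-102) + f) = (-14877 - 16732)*(7*(-102)**2*(3 - 1*(-102)) - 13185) = -31609*(7*10404*(3 + 102) - 13185) = -31609*(7*10404*105 - 13185) = -31609*(7646940 - 13185) = -31609*7633755 = -241295361795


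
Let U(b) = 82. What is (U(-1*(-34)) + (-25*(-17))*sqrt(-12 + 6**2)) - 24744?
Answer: -24662 + 850*sqrt(6) ≈ -22580.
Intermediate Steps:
(U(-1*(-34)) + (-25*(-17))*sqrt(-12 + 6**2)) - 24744 = (82 + (-25*(-17))*sqrt(-12 + 6**2)) - 24744 = (82 + 425*sqrt(-12 + 36)) - 24744 = (82 + 425*sqrt(24)) - 24744 = (82 + 425*(2*sqrt(6))) - 24744 = (82 + 850*sqrt(6)) - 24744 = -24662 + 850*sqrt(6)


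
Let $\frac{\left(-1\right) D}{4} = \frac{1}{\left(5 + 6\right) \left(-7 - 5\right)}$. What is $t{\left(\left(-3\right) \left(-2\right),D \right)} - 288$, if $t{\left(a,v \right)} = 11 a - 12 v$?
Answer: $- \frac{2446}{11} \approx -222.36$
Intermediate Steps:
$D = \frac{1}{33}$ ($D = - 4 \frac{1}{\left(5 + 6\right) \left(-7 - 5\right)} = - 4 \frac{1}{11 \left(-12\right)} = - 4 \cdot \frac{1}{11} \left(- \frac{1}{12}\right) = \left(-4\right) \left(- \frac{1}{132}\right) = \frac{1}{33} \approx 0.030303$)
$t{\left(a,v \right)} = - 12 v + 11 a$
$t{\left(\left(-3\right) \left(-2\right),D \right)} - 288 = \left(\left(-12\right) \frac{1}{33} + 11 \left(\left(-3\right) \left(-2\right)\right)\right) - 288 = \left(- \frac{4}{11} + 11 \cdot 6\right) - 288 = \left(- \frac{4}{11} + 66\right) - 288 = \frac{722}{11} - 288 = - \frac{2446}{11}$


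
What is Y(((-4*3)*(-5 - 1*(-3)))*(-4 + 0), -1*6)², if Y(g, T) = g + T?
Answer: 10404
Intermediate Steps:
Y(g, T) = T + g
Y(((-4*3)*(-5 - 1*(-3)))*(-4 + 0), -1*6)² = (-1*6 + ((-4*3)*(-5 - 1*(-3)))*(-4 + 0))² = (-6 - 12*(-5 + 3)*(-4))² = (-6 - 12*(-2)*(-4))² = (-6 + 24*(-4))² = (-6 - 96)² = (-102)² = 10404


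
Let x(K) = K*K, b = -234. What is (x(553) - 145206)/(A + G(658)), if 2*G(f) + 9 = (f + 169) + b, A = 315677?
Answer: 160603/315969 ≈ 0.50829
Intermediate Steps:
x(K) = K²
G(f) = -37 + f/2 (G(f) = -9/2 + ((f + 169) - 234)/2 = -9/2 + ((169 + f) - 234)/2 = -9/2 + (-65 + f)/2 = -9/2 + (-65/2 + f/2) = -37 + f/2)
(x(553) - 145206)/(A + G(658)) = (553² - 145206)/(315677 + (-37 + (½)*658)) = (305809 - 145206)/(315677 + (-37 + 329)) = 160603/(315677 + 292) = 160603/315969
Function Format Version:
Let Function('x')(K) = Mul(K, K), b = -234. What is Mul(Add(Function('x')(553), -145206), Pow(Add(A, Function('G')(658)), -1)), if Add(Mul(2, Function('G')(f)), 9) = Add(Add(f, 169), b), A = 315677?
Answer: Rational(160603, 315969) ≈ 0.50829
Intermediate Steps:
Function('x')(K) = Pow(K, 2)
Function('G')(f) = Add(-37, Mul(Rational(1, 2), f)) (Function('G')(f) = Add(Rational(-9, 2), Mul(Rational(1, 2), Add(Add(f, 169), -234))) = Add(Rational(-9, 2), Mul(Rational(1, 2), Add(Add(169, f), -234))) = Add(Rational(-9, 2), Mul(Rational(1, 2), Add(-65, f))) = Add(Rational(-9, 2), Add(Rational(-65, 2), Mul(Rational(1, 2), f))) = Add(-37, Mul(Rational(1, 2), f)))
Mul(Add(Function('x')(553), -145206), Pow(Add(A, Function('G')(658)), -1)) = Mul(Add(Pow(553, 2), -145206), Pow(Add(315677, Add(-37, Mul(Rational(1, 2), 658))), -1)) = Mul(Add(305809, -145206), Pow(Add(315677, Add(-37, 329)), -1)) = Mul(160603, Pow(Add(315677, 292), -1)) = Mul(160603, Pow(315969, -1)) = Mul(160603, Rational(1, 315969)) = Rational(160603, 315969)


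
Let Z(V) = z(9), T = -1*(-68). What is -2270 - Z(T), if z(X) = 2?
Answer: -2272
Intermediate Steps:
T = 68
Z(V) = 2
-2270 - Z(T) = -2270 - 1*2 = -2270 - 2 = -2272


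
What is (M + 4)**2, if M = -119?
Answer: 13225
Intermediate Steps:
(M + 4)**2 = (-119 + 4)**2 = (-115)**2 = 13225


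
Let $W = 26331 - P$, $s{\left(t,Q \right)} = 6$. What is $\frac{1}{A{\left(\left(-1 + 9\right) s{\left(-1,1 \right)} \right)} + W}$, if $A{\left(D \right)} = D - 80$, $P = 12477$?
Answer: $\frac{1}{13822} \approx 7.2348 \cdot 10^{-5}$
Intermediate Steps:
$A{\left(D \right)} = -80 + D$
$W = 13854$ ($W = 26331 - 12477 = 13854$)
$\frac{1}{A{\left(\left(-1 + 9\right) s{\left(-1,1 \right)} \right)} + W} = \frac{1}{\left(-80 + \left(-1 + 9\right) 6\right) + 13854} = \frac{1}{\left(-80 + 8 \cdot 6\right) + 13854} = \frac{1}{\left(-80 + 48\right) + 13854} = \frac{1}{-32 + 13854} = \frac{1}{13822}$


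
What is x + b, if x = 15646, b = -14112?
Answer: 1534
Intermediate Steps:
x + b = 15646 - 14112 = 1534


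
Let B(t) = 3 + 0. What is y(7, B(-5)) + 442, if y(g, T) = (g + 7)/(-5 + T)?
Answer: 435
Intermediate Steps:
B(t) = 3
y(g, T) = (7 + g)/(-5 + T)
y(7, B(-5)) + 442 = (7 + 7)/(-5 + 3) + 442 = 14/(-2) + 442 = -½*14 + 442 = -7 + 442 = 435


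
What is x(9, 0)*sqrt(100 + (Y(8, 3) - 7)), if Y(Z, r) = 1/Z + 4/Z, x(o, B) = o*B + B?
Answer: 0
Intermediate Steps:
x(o, B) = B + B*o (x(o, B) = B*o + B = B + B*o)
Y(Z, r) = 5/Z (Y(Z, r) = 1/Z + 4/Z = 5/Z)
x(9, 0)*sqrt(100 + (Y(8, 3) - 7)) = (0*(1 + 9))*sqrt(100 + (5/8 - 7)) = (0*10)*sqrt(100 + (5*(1/8) - 7)) = 0*sqrt(100 + (5/8 - 7)) = 0*sqrt(100 - 51/8) = 0*sqrt(749/8) = 0*(sqrt(1498)/4) = 0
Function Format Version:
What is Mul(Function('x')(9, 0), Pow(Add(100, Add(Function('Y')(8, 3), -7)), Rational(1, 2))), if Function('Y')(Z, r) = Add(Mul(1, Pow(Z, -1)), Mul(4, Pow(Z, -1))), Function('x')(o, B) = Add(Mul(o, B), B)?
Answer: 0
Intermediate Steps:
Function('x')(o, B) = Add(B, Mul(B, o)) (Function('x')(o, B) = Add(Mul(B, o), B) = Add(B, Mul(B, o)))
Function('Y')(Z, r) = Mul(5, Pow(Z, -1)) (Function('Y')(Z, r) = Add(Pow(Z, -1), Mul(4, Pow(Z, -1))) = Mul(5, Pow(Z, -1)))
Mul(Function('x')(9, 0), Pow(Add(100, Add(Function('Y')(8, 3), -7)), Rational(1, 2))) = Mul(Mul(0, Add(1, 9)), Pow(Add(100, Add(Mul(5, Pow(8, -1)), -7)), Rational(1, 2))) = Mul(Mul(0, 10), Pow(Add(100, Add(Mul(5, Rational(1, 8)), -7)), Rational(1, 2))) = Mul(0, Pow(Add(100, Add(Rational(5, 8), -7)), Rational(1, 2))) = Mul(0, Pow(Add(100, Rational(-51, 8)), Rational(1, 2))) = Mul(0, Pow(Rational(749, 8), Rational(1, 2))) = Mul(0, Mul(Rational(1, 4), Pow(1498, Rational(1, 2)))) = 0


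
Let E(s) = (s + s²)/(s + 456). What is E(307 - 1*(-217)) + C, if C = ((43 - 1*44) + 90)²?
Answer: 57412/7 ≈ 8201.7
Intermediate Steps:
C = 7921 (C = ((43 - 44) + 90)² = (-1 + 90)² = 89² = 7921)
E(s) = (s + s²)/(456 + s)
E(307 - 1*(-217)) + C = (307 - 1*(-217))*(1 + (307 - 1*(-217)))/(456 + (307 - 1*(-217))) + 7921 = (307 + 217)*(1 + (307 + 217))/(456 + (307 + 217)) + 7921 = 524*(1 + 524)/(456 + 524) + 7921 = 524*525/980 + 7921 = 524*(1/980)*525 + 7921 = 1965/7 + 7921 = 57412/7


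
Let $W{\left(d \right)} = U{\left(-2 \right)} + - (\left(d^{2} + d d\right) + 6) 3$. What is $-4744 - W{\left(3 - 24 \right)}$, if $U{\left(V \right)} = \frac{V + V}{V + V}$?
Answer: $-2081$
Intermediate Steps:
$U{\left(V \right)} = 1$ ($U{\left(V \right)} = \frac{2 V}{2 V} = 2 V \frac{1}{2 V} = 1$)
$W{\left(d \right)} = -17 - 6 d^{2}$ ($W{\left(d \right)} = 1 + - (\left(d^{2} + d d\right) + 6) 3 = 1 + - (\left(d^{2} + d^{2}\right) + 6) 3 = 1 + - (2 d^{2} + 6) 3 = 1 + - (6 + 2 d^{2}) 3 = 1 + \left(-6 - 2 d^{2}\right) 3 = 1 - \left(18 + 6 d^{2}\right) = -17 - 6 d^{2}$)
$-4744 - W{\left(3 - 24 \right)} = -4744 - \left(-17 - 6 \left(3 - 24\right)^{2}\right) = -4744 - \left(-17 - 6 \left(-21\right)^{2}\right) = -4744 - \left(-17 - 2646\right) = -4744 - -2663 = -4744 + 2663 = -2081$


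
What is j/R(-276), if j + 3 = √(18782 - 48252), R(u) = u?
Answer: 1/92 - I*√29470/276 ≈ 0.01087 - 0.62199*I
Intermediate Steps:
j = -3 + I*√29470 (j = -3 + √(18782 - 48252) = -3 + √(-29470) = -3 + I*√29470 ≈ -3.0 + 171.67*I)
j/R(-276) = (-3 + I*√29470)/(-276) = (-3 + I*√29470)*(-1/276) = 1/92 - I*√29470/276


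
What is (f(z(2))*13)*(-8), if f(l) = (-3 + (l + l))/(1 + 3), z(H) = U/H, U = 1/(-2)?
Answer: 91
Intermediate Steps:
U = -½ ≈ -0.50000
z(H) = -1/(2*H)
f(l) = -¾ + l/2 (f(l) = (-3 + 2*l)/4 = (-3 + 2*l)*(¼) = -¾ + l/2)
(f(z(2))*13)*(-8) = ((-¾ + (-½/2)/2)*13)*(-8) = ((-¾ + (-½*½)/2)*13)*(-8) = ((-¾ + (½)*(-¼))*13)*(-8) = ((-¾ - ⅛)*13)*(-8) = -7/8*13*(-8) = -91/8*(-8) = 91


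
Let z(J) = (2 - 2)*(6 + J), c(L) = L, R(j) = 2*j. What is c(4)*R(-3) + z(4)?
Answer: -24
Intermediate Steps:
z(J) = 0 (z(J) = 0*(6 + J) = 0)
c(4)*R(-3) + z(4) = 4*(2*(-3)) + 0 = 4*(-6) + 0 = -24 + 0 = -24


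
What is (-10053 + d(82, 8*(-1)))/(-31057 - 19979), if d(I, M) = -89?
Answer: 5071/25518 ≈ 0.19872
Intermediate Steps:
(-10053 + d(82, 8*(-1)))/(-31057 - 19979) = (-10053 - 89)/(-31057 - 19979) = -10142/(-51036) = -10142*(-1/51036) = 5071/25518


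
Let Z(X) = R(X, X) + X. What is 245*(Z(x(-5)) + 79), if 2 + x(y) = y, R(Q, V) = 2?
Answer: 18130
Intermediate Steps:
x(y) = -2 + y
Z(X) = 2 + X
245*(Z(x(-5)) + 79) = 245*((2 + (-2 - 5)) + 79) = 245*((2 - 7) + 79) = 245*(-5 + 79) = 245*74 = 18130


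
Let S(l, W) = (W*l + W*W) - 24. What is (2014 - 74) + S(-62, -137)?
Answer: 29179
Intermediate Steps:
S(l, W) = -24 + W² + W*l (S(l, W) = (W*l + W²) - 24 = (W² + W*l) - 24 = -24 + W² + W*l)
(2014 - 74) + S(-62, -137) = (2014 - 74) + (-24 + (-137)² - 137*(-62)) = 1940 + (-24 + 18769 + 8494) = 1940 + 27239 = 29179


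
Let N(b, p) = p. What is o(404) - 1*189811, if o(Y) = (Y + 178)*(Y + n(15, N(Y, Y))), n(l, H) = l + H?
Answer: 289175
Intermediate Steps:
n(l, H) = H + l
o(Y) = (15 + 2*Y)*(178 + Y) (o(Y) = (Y + 178)*(Y + (Y + 15)) = (178 + Y)*(Y + (15 + Y)) = (178 + Y)*(15 + 2*Y) = (15 + 2*Y)*(178 + Y))
o(404) - 1*189811 = (2670 + 2*404**2 + 371*404) - 1*189811 = (2670 + 2*163216 + 149884) - 189811 = (2670 + 326432 + 149884) - 189811 = 478986 - 189811 = 289175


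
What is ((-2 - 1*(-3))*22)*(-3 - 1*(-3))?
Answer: 0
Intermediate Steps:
((-2 - 1*(-3))*22)*(-3 - 1*(-3)) = ((-2 + 3)*22)*(-3 + 3) = (1*22)*0 = 22*0 = 0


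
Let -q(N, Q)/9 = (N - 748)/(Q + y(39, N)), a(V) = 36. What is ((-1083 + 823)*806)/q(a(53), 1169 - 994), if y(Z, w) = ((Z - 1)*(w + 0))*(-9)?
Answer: 317928715/801 ≈ 3.9692e+5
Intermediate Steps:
y(Z, w) = -9*w*(-1 + Z) (y(Z, w) = ((-1 + Z)*w)*(-9) = (w*(-1 + Z))*(-9) = -9*w*(-1 + Z))
q(N, Q) = -9*(-748 + N)/(Q - 342*N) (q(N, Q) = -9*(N - 748)/(Q + 9*N*(1 - 1*39)) = -9*(-748 + N)/(Q + 9*N*(1 - 39)) = -9*(-748 + N)/(Q + 9*N*(-38)) = -9*(-748 + N)/(Q - 342*N))
((-1083 + 823)*806)/q(a(53), 1169 - 994) = ((-1083 + 823)*806)/((9*(-748 + 36)/(-(1169 - 994) + 342*36))) = (-260*806)/((9*(-712)/(-1*175 + 12312))) = -209560/(9*(-712)/(-175 + 12312)) = -209560/(9*(-712)/12137) = -209560/(9*(1/12137)*(-712)) = -209560/(-6408/12137) = -209560*(-12137/6408) = 317928715/801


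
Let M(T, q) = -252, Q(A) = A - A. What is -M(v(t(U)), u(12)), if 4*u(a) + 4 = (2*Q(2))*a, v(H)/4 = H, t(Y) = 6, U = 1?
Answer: 252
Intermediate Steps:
Q(A) = 0
v(H) = 4*H
u(a) = -1 (u(a) = -1 + ((2*0)*a)/4 = -1 + (0*a)/4 = -1 + (¼)*0 = -1 + 0 = -1)
-M(v(t(U)), u(12)) = -1*(-252) = 252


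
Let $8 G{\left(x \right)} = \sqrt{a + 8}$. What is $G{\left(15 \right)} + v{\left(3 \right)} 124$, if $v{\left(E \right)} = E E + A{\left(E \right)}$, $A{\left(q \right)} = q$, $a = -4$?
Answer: $\frac{5953}{4} \approx 1488.3$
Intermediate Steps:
$G{\left(x \right)} = \frac{1}{4}$ ($G{\left(x \right)} = \frac{\sqrt{-4 + 8}}{8} = \frac{\sqrt{4}}{8} = \frac{1}{8} \cdot 2 = \frac{1}{4}$)
$v{\left(E \right)} = E + E^{2}$ ($v{\left(E \right)} = E E + E = E^{2} + E = E + E^{2}$)
$G{\left(15 \right)} + v{\left(3 \right)} 124 = \frac{1}{4} + 3 \left(1 + 3\right) 124 = \frac{1}{4} + 3 \cdot 4 \cdot 124 = \frac{1}{4} + 12 \cdot 124 = \frac{1}{4} + 1488 = \frac{5953}{4}$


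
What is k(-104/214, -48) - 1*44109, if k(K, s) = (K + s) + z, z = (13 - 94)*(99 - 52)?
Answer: -5132200/107 ≈ -47965.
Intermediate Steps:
z = -3807 (z = -81*47 = -3807)
k(K, s) = -3807 + K + s (k(K, s) = (K + s) - 3807 = -3807 + K + s)
k(-104/214, -48) - 1*44109 = (-3807 - 104/214 - 48) - 1*44109 = (-3807 - 104*1/214 - 48) - 44109 = (-3807 - 52/107 - 48) - 44109 = -412537/107 - 44109 = -5132200/107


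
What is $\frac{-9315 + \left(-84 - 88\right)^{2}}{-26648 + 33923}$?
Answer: $\frac{20269}{7275} \approx 2.7861$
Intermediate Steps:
$\frac{-9315 + \left(-84 - 88\right)^{2}}{-26648 + 33923} = \frac{-9315 + \left(-172\right)^{2}}{7275} = \left(-9315 + 29584\right) \frac{1}{7275} = 20269 \cdot \frac{1}{7275} = \frac{20269}{7275}$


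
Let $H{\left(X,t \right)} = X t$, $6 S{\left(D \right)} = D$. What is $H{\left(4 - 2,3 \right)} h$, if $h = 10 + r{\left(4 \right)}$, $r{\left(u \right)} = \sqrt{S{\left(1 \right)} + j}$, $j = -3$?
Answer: $60 + i \sqrt{102} \approx 60.0 + 10.1 i$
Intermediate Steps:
$S{\left(D \right)} = \frac{D}{6}$
$r{\left(u \right)} = \frac{i \sqrt{102}}{6}$ ($r{\left(u \right)} = \sqrt{\frac{1}{6} \cdot 1 - 3} = \sqrt{\frac{1}{6} - 3} = \sqrt{- \frac{17}{6}} = \frac{i \sqrt{102}}{6}$)
$h = 10 + \frac{i \sqrt{102}}{6} \approx 10.0 + 1.6833 i$
$H{\left(4 - 2,3 \right)} h = \left(4 - 2\right) 3 \left(10 + \frac{i \sqrt{102}}{6}\right) = 2 \cdot 3 \left(10 + \frac{i \sqrt{102}}{6}\right) = 6 \left(10 + \frac{i \sqrt{102}}{6}\right) = 60 + i \sqrt{102}$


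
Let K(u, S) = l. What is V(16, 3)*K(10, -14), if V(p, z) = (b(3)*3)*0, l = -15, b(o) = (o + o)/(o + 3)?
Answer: 0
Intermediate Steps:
b(o) = 2*o/(3 + o) (b(o) = (2*o)/(3 + o) = 2*o/(3 + o))
K(u, S) = -15
V(p, z) = 0 (V(p, z) = ((2*3/(3 + 3))*3)*0 = ((2*3/6)*3)*0 = ((2*3*(⅙))*3)*0 = (1*3)*0 = 3*0 = 0)
V(16, 3)*K(10, -14) = 0*(-15) = 0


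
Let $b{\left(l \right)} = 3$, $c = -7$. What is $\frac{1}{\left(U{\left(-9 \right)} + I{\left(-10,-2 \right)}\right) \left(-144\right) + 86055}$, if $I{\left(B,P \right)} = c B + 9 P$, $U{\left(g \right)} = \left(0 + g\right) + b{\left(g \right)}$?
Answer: $\frac{1}{79431} \approx 1.259 \cdot 10^{-5}$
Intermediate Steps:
$U{\left(g \right)} = 3 + g$ ($U{\left(g \right)} = \left(0 + g\right) + 3 = g + 3 = 3 + g$)
$I{\left(B,P \right)} = - 7 B + 9 P$
$\frac{1}{\left(U{\left(-9 \right)} + I{\left(-10,-2 \right)}\right) \left(-144\right) + 86055} = \frac{1}{\left(\left(3 - 9\right) + \left(\left(-7\right) \left(-10\right) + 9 \left(-2\right)\right)\right) \left(-144\right) + 86055} = \frac{1}{\left(-6 + \left(70 - 18\right)\right) \left(-144\right) + 86055} = \frac{1}{\left(-6 + 52\right) \left(-144\right) + 86055} = \frac{1}{46 \left(-144\right) + 86055} = \frac{1}{-6624 + 86055} = \frac{1}{79431}$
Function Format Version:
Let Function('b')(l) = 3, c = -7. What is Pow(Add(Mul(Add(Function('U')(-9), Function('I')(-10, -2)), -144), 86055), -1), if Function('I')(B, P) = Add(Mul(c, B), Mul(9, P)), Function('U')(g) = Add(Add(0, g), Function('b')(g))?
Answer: Rational(1, 79431) ≈ 1.2590e-5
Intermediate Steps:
Function('U')(g) = Add(3, g) (Function('U')(g) = Add(Add(0, g), 3) = Add(g, 3) = Add(3, g))
Function('I')(B, P) = Add(Mul(-7, B), Mul(9, P))
Pow(Add(Mul(Add(Function('U')(-9), Function('I')(-10, -2)), -144), 86055), -1) = Pow(Add(Mul(Add(Add(3, -9), Add(Mul(-7, -10), Mul(9, -2))), -144), 86055), -1) = Pow(Add(Mul(Add(-6, Add(70, -18)), -144), 86055), -1) = Pow(Add(Mul(Add(-6, 52), -144), 86055), -1) = Pow(Add(Mul(46, -144), 86055), -1) = Pow(Add(-6624, 86055), -1) = Pow(79431, -1) = Rational(1, 79431)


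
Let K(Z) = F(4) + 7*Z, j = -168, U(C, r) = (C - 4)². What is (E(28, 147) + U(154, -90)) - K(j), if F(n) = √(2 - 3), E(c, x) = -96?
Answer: 23580 - I ≈ 23580.0 - 1.0*I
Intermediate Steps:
F(n) = I (F(n) = √(-1) = I)
U(C, r) = (-4 + C)²
K(Z) = I + 7*Z
(E(28, 147) + U(154, -90)) - K(j) = (-96 + (-4 + 154)²) - (I + 7*(-168)) = (-96 + 150²) - (I - 1176) = (-96 + 22500) - (-1176 + I) = 22404 + (1176 - I) = 23580 - I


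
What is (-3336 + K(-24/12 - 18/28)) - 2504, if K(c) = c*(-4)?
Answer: -40806/7 ≈ -5829.4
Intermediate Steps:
K(c) = -4*c
(-3336 + K(-24/12 - 18/28)) - 2504 = (-3336 - 4*(-24/12 - 18/28)) - 2504 = (-3336 - 4*(-24*1/12 - 18*1/28)) - 2504 = (-3336 - 4*(-2 - 9/14)) - 2504 = (-3336 - 4*(-37/14)) - 2504 = (-3336 + 74/7) - 2504 = -23278/7 - 2504 = -40806/7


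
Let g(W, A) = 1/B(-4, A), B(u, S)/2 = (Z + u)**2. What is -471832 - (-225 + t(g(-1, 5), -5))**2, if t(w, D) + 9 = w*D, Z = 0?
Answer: -539301017/1024 ≈ -5.2666e+5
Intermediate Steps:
B(u, S) = 2*u**2 (B(u, S) = 2*(0 + u)**2 = 2*u**2)
g(W, A) = 1/32 (g(W, A) = 1/(2*(-4)**2) = 1/(2*16) = 1/32)
t(w, D) = -9 + D*w (t(w, D) = -9 + w*D = -9 + D*w)
-471832 - (-225 + t(g(-1, 5), -5))**2 = -471832 - (-225 + (-9 - 5*1/32))**2 = -471832 - (-225 + (-9 - 5/32))**2 = -471832 - (-225 - 293/32)**2 = -471832 - (-7493/32)**2 = -471832 - 1*56145049/1024 = -471832 - 56145049/1024 = -539301017/1024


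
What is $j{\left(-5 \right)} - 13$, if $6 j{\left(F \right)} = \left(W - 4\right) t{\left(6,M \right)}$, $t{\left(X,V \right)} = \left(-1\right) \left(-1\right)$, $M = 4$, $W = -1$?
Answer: $- \frac{83}{6} \approx -13.833$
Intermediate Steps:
$t{\left(X,V \right)} = 1$
$j{\left(F \right)} = - \frac{5}{6}$ ($j{\left(F \right)} = \frac{\left(-1 - 4\right) 1}{6} = \frac{\left(-5\right) 1}{6} = \frac{1}{6} \left(-5\right) = - \frac{5}{6}$)
$j{\left(-5 \right)} - 13 = - \frac{5}{6} - 13 = - \frac{83}{6}$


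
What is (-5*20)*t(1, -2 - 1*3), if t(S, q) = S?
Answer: -100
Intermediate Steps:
(-5*20)*t(1, -2 - 1*3) = -5*20*1 = -100*1 = -100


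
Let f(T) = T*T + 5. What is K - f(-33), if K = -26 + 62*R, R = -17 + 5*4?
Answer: -934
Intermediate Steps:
f(T) = 5 + T**2 (f(T) = T**2 + 5 = 5 + T**2)
R = 3 (R = -17 + 20 = 3)
K = 160 (K = -26 + 62*3 = -26 + 186 = 160)
K - f(-33) = 160 - (5 + (-33)**2) = 160 - (5 + 1089) = 160 - 1*1094 = 160 - 1094 = -934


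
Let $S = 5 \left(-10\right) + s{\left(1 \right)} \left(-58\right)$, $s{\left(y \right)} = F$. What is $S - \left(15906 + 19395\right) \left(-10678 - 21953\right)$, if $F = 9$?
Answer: $1151906359$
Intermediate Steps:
$s{\left(y \right)} = 9$
$S = -572$ ($S = 5 \left(-10\right) + 9 \left(-58\right) = -50 - 522 = -572$)
$S - \left(15906 + 19395\right) \left(-10678 - 21953\right) = -572 - \left(15906 + 19395\right) \left(-10678 - 21953\right) = -572 - 35301 \left(-32631\right) = -572 - -1151906931 = -572 + 1151906931 = 1151906359$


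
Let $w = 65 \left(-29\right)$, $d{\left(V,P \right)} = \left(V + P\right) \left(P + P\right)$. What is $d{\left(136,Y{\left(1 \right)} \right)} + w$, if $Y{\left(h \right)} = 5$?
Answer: $-475$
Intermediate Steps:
$d{\left(V,P \right)} = 2 P \left(P + V\right)$ ($d{\left(V,P \right)} = \left(P + V\right) 2 P = 2 P \left(P + V\right)$)
$w = -1885$
$d{\left(136,Y{\left(1 \right)} \right)} + w = 2 \cdot 5 \left(5 + 136\right) - 1885 = 2 \cdot 5 \cdot 141 - 1885 = 1410 - 1885 = -475$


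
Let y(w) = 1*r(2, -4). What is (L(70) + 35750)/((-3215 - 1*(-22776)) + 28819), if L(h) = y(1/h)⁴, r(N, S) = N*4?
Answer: 19923/24190 ≈ 0.82360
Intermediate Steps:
r(N, S) = 4*N
y(w) = 8 (y(w) = 1*(4*2) = 1*8 = 8)
L(h) = 4096 (L(h) = 8⁴ = 4096)
(L(70) + 35750)/((-3215 - 1*(-22776)) + 28819) = (4096 + 35750)/((-3215 - 1*(-22776)) + 28819) = 39846/((-3215 + 22776) + 28819) = 39846/(19561 + 28819) = 39846/48380 = 39846*(1/48380) = 19923/24190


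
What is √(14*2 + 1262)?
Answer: √1290 ≈ 35.917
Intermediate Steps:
√(14*2 + 1262) = √(28 + 1262) = √1290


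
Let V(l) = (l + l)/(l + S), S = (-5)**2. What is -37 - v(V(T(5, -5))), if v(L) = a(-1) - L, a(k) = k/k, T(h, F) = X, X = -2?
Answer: -878/23 ≈ -38.174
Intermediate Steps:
T(h, F) = -2
S = 25
a(k) = 1
V(l) = 2*l/(25 + l) (V(l) = (l + l)/(l + 25) = (2*l)/(25 + l) = 2*l/(25 + l))
v(L) = 1 - L
-37 - v(V(T(5, -5))) = -37 - (1 - 2*(-2)/(25 - 2)) = -37 - (1 - 2*(-2)/23) = -37 - (1 - 1*(-4/23)) = -37 - (1 + 4/23) = -37 - 1*27/23 = -37 - 27/23 = -878/23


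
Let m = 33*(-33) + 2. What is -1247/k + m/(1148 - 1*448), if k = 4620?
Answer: -21053/11550 ≈ -1.8228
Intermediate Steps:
m = -1087 (m = -1089 + 2 = -1087)
-1247/k + m/(1148 - 1*448) = -1247/4620 - 1087/(1148 - 1*448) = -1247*1/4620 - 1087/(1148 - 448) = -1247/4620 - 1087/700 = -21053/11550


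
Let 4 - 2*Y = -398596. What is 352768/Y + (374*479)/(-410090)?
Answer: 2724070783/2043273425 ≈ 1.3332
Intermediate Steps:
Y = 199300 (Y = 2 - ½*(-398596) = 2 + 199298 = 199300)
352768/Y + (374*479)/(-410090) = 352768/199300 + (374*479)/(-410090) = 352768*(1/199300) + 179146*(-1/410090) = 88192/49825 - 89573/205045 = 2724070783/2043273425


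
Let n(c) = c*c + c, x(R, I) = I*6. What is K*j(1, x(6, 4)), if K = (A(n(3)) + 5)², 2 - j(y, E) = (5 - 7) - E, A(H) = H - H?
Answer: 700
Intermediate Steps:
x(R, I) = 6*I
n(c) = c + c² (n(c) = c² + c = c + c²)
A(H) = 0
j(y, E) = 4 + E (j(y, E) = 2 - ((5 - 7) - E) = 2 - (-2 - E) = 2 + (2 + E) = 4 + E)
K = 25 (K = (0 + 5)² = 5² = 25)
K*j(1, x(6, 4)) = 25*(4 + 6*4) = 25*(4 + 24) = 25*28 = 700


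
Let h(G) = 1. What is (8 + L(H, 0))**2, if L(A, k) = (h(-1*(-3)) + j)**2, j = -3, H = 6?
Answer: 144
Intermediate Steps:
L(A, k) = 4 (L(A, k) = (1 - 3)**2 = (-2)**2 = 4)
(8 + L(H, 0))**2 = (8 + 4)**2 = 12**2 = 144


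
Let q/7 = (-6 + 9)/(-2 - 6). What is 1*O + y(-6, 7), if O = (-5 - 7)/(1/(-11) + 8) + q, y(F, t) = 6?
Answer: 431/232 ≈ 1.8578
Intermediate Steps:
q = -21/8 (q = 7*((-6 + 9)/(-2 - 6)) = 7*(3/(-8)) = 7*(3*(-1/8)) = 7*(-3/8) = -21/8 ≈ -2.6250)
O = -961/232 (O = (-5 - 7)/(1/(-11) + 8) - 21/8 = -12/(1*(-1/11) + 8) - 21/8 = -12/(-1/11 + 8) - 21/8 = -12/87/11 - 21/8 = -12*11/87 - 21/8 = -44/29 - 21/8 = -961/232 ≈ -4.1422)
1*O + y(-6, 7) = 1*(-961/232) + 6 = -961/232 + 6 = 431/232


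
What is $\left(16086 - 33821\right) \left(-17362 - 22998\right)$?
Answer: $715784600$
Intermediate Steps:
$\left(16086 - 33821\right) \left(-17362 - 22998\right) = \left(-17735\right) \left(-40360\right) = 715784600$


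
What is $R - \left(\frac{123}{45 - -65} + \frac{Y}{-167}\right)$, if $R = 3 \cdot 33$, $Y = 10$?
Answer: $\frac{1799189}{18370} \approx 97.942$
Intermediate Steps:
$R = 99$
$R - \left(\frac{123}{45 - -65} + \frac{Y}{-167}\right) = 99 - \left(\frac{123}{45 - -65} + \frac{10}{-167}\right) = 99 - \left(\frac{123}{45 + 65} + 10 \left(- \frac{1}{167}\right)\right) = 99 - \left(\frac{123}{110} - \frac{10}{167}\right) = 99 - \frac{19441}{18370} = \frac{1799189}{18370}$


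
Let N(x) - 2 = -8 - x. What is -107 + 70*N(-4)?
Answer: -247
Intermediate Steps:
N(x) = -6 - x (N(x) = 2 + (-8 - x) = -6 - x)
-107 + 70*N(-4) = -107 + 70*(-6 - 1*(-4)) = -107 + 70*(-6 + 4) = -107 + 70*(-2) = -107 - 140 = -247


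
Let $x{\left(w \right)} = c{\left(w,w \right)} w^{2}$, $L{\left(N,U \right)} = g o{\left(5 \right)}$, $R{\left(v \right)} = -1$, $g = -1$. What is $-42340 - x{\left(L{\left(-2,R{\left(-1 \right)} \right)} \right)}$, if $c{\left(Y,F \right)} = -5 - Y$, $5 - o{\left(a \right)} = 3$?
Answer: $-42328$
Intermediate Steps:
$o{\left(a \right)} = 2$ ($o{\left(a \right)} = 5 - 3 = 2$)
$L{\left(N,U \right)} = -2$ ($L{\left(N,U \right)} = \left(-1\right) 2 = -2$)
$x{\left(w \right)} = w^{2} \left(-5 - w\right)$ ($x{\left(w \right)} = \left(-5 - w\right) w^{2} = w^{2} \left(-5 - w\right)$)
$-42340 - x{\left(L{\left(-2,R{\left(-1 \right)} \right)} \right)} = -42340 - \left(-2\right)^{2} \left(-5 - -2\right) = -42340 - 4 \left(-5 + 2\right) = -42340 - 4 \left(-3\right) = -42340 - -12 = -42340 + 12 = -42328$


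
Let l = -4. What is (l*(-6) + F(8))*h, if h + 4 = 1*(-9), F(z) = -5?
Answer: -247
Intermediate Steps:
h = -13 (h = -4 + 1*(-9) = -4 - 9 = -13)
(l*(-6) + F(8))*h = (-4*(-6) - 5)*(-13) = (24 - 5)*(-13) = 19*(-13) = -247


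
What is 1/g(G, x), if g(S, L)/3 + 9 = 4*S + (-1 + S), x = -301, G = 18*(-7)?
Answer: -1/1920 ≈ -0.00052083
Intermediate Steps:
G = -126
g(S, L) = -30 + 15*S (g(S, L) = -27 + 3*(4*S + (-1 + S)) = -27 + 3*(-1 + 5*S) = -27 + (-3 + 15*S) = -30 + 15*S)
1/g(G, x) = 1/(-30 + 15*(-126)) = 1/(-30 - 1890) = 1/(-1920) = -1/1920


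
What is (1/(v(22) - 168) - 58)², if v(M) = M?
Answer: 71723961/21316 ≈ 3364.8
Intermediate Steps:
(1/(v(22) - 168) - 58)² = (1/(22 - 168) - 58)² = (1/(-146) - 58)² = (-1/146 - 58)² = (-8469/146)² = 71723961/21316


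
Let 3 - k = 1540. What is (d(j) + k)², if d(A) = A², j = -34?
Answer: 145161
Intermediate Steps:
k = -1537 (k = 3 - 1*1540 = 3 - 1540 = -1537)
(d(j) + k)² = ((-34)² - 1537)² = (1156 - 1537)² = (-381)² = 145161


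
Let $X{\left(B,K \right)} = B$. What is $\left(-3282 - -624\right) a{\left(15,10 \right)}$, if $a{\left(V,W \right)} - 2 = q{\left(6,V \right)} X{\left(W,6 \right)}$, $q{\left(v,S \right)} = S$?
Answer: $-404016$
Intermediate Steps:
$a{\left(V,W \right)} = 2 + V W$
$\left(-3282 - -624\right) a{\left(15,10 \right)} = \left(-3282 - -624\right) \left(2 + 15 \cdot 10\right) = \left(-3282 + 624\right) \left(2 + 150\right) = \left(-2658\right) 152 = -404016$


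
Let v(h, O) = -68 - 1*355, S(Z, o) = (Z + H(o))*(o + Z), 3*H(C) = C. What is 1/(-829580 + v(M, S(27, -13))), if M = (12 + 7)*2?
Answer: -1/830003 ≈ -1.2048e-6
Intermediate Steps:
H(C) = C/3
M = 38 (M = 19*2 = 38)
S(Z, o) = (Z + o)*(Z + o/3) (S(Z, o) = (Z + o/3)*(o + Z) = (Z + o/3)*(Z + o) = (Z + o)*(Z + o/3))
v(h, O) = -423 (v(h, O) = -68 - 355 = -423)
1/(-829580 + v(M, S(27, -13))) = 1/(-829580 - 423) = 1/(-830003) = -1/830003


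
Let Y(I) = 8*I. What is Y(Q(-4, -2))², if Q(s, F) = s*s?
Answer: 16384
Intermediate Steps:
Q(s, F) = s²
Y(Q(-4, -2))² = (8*(-4)²)² = (8*16)² = 128² = 16384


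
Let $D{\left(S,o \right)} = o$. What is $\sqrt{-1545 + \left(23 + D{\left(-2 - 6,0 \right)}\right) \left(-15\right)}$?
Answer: $3 i \sqrt{210} \approx 43.474 i$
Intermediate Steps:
$\sqrt{-1545 + \left(23 + D{\left(-2 - 6,0 \right)}\right) \left(-15\right)} = \sqrt{-1545 + \left(23 + 0\right) \left(-15\right)} = \sqrt{-1545 + 23 \left(-15\right)} = \sqrt{-1545 - 345} = \sqrt{-1890} = 3 i \sqrt{210}$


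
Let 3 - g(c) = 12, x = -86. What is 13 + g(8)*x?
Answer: 787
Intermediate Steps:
g(c) = -9 (g(c) = 3 - 1*12 = 3 - 12 = -9)
13 + g(8)*x = 13 - 9*(-86) = 13 + 774 = 787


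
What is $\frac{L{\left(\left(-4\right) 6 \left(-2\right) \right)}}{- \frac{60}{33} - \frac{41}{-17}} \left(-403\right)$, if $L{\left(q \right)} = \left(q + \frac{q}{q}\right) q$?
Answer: $- \frac{59083024}{37} \approx -1.5968 \cdot 10^{6}$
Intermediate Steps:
$L{\left(q \right)} = q \left(1 + q\right)$ ($L{\left(q \right)} = \left(q + 1\right) q = \left(1 + q\right) q = q \left(1 + q\right)$)
$\frac{L{\left(\left(-4\right) 6 \left(-2\right) \right)}}{- \frac{60}{33} - \frac{41}{-17}} \left(-403\right) = \frac{\left(-4\right) 6 \left(-2\right) \left(1 + \left(-4\right) 6 \left(-2\right)\right)}{- \frac{60}{33} - \frac{41}{-17}} \left(-403\right) = \frac{\left(-24\right) \left(-2\right) \left(1 - -48\right)}{\left(-60\right) \frac{1}{33} - - \frac{41}{17}} \left(-403\right) = \frac{48 \left(1 + 48\right)}{- \frac{20}{11} + \frac{41}{17}} \left(-403\right) = \frac{48 \cdot 49}{\frac{111}{187}} \left(-403\right) = 2352 \cdot \frac{187}{111} \left(-403\right) = \frac{146608}{37} \left(-403\right) = - \frac{59083024}{37}$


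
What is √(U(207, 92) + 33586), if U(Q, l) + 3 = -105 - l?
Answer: √33386 ≈ 182.72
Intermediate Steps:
U(Q, l) = -108 - l (U(Q, l) = -3 + (-105 - l) = -108 - l)
√(U(207, 92) + 33586) = √((-108 - 1*92) + 33586) = √((-108 - 92) + 33586) = √(-200 + 33586) = √33386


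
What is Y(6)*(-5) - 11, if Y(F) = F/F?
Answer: -16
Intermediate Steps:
Y(F) = 1
Y(6)*(-5) - 11 = 1*(-5) - 11 = -5 - 11 = -16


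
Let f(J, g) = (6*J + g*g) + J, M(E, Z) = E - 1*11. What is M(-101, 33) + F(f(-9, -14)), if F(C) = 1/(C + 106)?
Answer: -26767/239 ≈ -112.00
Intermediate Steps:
M(E, Z) = -11 + E (M(E, Z) = E - 11 = -11 + E)
f(J, g) = g**2 + 7*J (f(J, g) = (6*J + g**2) + J = (g**2 + 6*J) + J = g**2 + 7*J)
F(C) = 1/(106 + C)
M(-101, 33) + F(f(-9, -14)) = (-11 - 101) + 1/(106 + ((-14)**2 + 7*(-9))) = -112 + 1/(106 + (196 - 63)) = -112 + 1/(106 + 133) = -112 + 1/239 = -26767/239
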